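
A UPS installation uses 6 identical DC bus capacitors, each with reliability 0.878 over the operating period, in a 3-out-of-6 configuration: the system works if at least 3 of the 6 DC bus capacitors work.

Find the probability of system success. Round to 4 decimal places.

R = Σ_{i=3}^{6} C(6,i) p^i (1−p)^{6−i} with p = 0.878
C(6,3)·0.878^3·0.122^3 = 0.024581
C(6,4)·0.878^4·0.122^2 = 0.132675
C(6,5)·0.878^5·0.122^1 = 0.381930
C(6,6)·0.878^6·0.122^0 = 0.458107
Sum = 0.9973

0.9973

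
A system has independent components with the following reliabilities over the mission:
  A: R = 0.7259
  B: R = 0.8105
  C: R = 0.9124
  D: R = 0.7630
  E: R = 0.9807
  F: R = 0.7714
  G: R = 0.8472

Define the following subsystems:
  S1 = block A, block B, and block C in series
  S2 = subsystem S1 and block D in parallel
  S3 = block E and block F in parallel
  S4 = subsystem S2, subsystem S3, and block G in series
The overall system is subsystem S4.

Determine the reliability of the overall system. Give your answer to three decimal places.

Series (A, B, and C): 0.72590 × 0.81050 × 0.91240 = 0.53680
Parallel ([0.53680] and D): 1 − (1 − 0.53680)(1 − 0.76300) = 0.89022
Parallel (E and F): 1 − (1 − 0.98070)(1 − 0.77140) = 0.99559
Series ([0.89022], [0.99559], and G): 0.89022 × 0.99559 × 0.84720 = 0.751

0.751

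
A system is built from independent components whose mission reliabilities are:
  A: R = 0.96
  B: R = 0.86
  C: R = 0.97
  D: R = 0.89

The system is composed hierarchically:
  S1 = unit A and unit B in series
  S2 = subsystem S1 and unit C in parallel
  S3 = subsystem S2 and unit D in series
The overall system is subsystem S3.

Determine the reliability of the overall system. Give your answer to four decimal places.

Series (A and B): 0.960000 × 0.860000 = 0.825600
Parallel ([0.825600] and C): 1 − (1 − 0.825600)(1 − 0.970000) = 0.994768
Series ([0.994768] and D): 0.994768 × 0.890000 = 0.8853

0.8853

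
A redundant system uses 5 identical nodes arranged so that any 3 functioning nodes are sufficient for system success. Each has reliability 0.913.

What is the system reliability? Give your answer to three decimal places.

0.994

R = Σ_{i=3}^{5} C(5,i) p^i (1−p)^{5−i} with p = 0.913
C(5,3)·0.913^3·0.087^2 = 0.05760
C(5,4)·0.913^4·0.087^1 = 0.30225
C(5,5)·0.913^5·0.087^0 = 0.63439
Sum = 0.994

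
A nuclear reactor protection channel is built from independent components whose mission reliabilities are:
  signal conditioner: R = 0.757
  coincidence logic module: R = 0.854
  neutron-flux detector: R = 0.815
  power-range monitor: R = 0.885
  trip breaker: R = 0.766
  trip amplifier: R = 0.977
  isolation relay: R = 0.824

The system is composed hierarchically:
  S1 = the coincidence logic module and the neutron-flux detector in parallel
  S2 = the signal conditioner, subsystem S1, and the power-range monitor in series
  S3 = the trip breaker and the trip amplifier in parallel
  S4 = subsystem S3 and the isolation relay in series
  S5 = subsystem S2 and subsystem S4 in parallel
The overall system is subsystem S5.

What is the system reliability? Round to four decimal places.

0.9372

Parallel (coincidence logic module and neutron-flux detector): 1 − (1 − 0.854000)(1 − 0.815000) = 0.972990
Series (signal conditioner, [0.972990], and power-range monitor): 0.757000 × 0.972990 × 0.885000 = 0.651850
Parallel (trip breaker and trip amplifier): 1 − (1 − 0.766000)(1 − 0.977000) = 0.994618
Series ([0.994618] and isolation relay): 0.994618 × 0.824000 = 0.819565
Parallel ([0.651850] and [0.819565]): 1 − (1 − 0.651850)(1 − 0.819565) = 0.9372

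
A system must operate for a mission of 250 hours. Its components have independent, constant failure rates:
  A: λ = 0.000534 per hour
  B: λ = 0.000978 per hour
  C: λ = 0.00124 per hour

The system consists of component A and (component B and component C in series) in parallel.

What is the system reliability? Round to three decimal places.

R(A) = exp(−0.000534 × 250) = 0.87503
R(B) = exp(−0.000978 × 250) = 0.78310
R(C) = exp(−0.00124 × 250) = 0.73345
Series (B and C): 0.78310 × 0.73345 = 0.57436
Parallel (A and [0.57436]): 1 − (1 − 0.87503)(1 − 0.57436) = 0.947

0.947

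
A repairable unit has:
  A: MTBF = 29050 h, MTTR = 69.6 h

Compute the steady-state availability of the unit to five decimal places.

0.99761

A(A) = MTBF/(MTBF+MTTR) = 29050/(29050+69.6) = 0.99761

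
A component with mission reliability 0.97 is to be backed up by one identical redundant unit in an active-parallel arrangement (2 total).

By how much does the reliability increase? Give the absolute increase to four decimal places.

0.0291

R_before = 0.97
R_after = 1 − (1 − 0.97)^2 = 0.9991
ΔR = 0.9991 − 0.97 = 0.0291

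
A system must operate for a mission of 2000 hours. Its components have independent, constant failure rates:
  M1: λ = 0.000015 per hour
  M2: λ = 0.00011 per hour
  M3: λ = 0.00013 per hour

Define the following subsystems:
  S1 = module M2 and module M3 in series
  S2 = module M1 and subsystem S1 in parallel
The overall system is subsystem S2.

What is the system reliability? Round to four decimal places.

0.9887

R(M1) = exp(−0.000015 × 2000) = 0.970446
R(M2) = exp(−0.00011 × 2000) = 0.802519
R(M3) = exp(−0.00013 × 2000) = 0.771052
Series (M2 and M3): 0.802519 × 0.771052 = 0.618784
Parallel (M1 and [0.618784]): 1 − (1 − 0.970446)(1 − 0.618784) = 0.9887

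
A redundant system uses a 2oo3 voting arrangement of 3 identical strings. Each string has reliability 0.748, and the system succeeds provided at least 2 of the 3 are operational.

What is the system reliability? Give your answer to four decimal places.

R = Σ_{i=2}^{3} C(3,i) p^i (1−p)^{3−i} with p = 0.748
C(3,2)·0.748^2·0.252^1 = 0.422985
C(3,3)·0.748^3·0.252^0 = 0.418509
Sum = 0.8415

0.8415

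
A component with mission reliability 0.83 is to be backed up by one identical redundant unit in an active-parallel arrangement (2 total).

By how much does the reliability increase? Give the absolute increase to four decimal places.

R_before = 0.83
R_after = 1 − (1 − 0.83)^2 = 0.9711
ΔR = 0.9711 − 0.83 = 0.1411

0.1411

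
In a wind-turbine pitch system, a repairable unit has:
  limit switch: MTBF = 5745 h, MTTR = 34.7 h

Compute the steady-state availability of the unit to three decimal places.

A(limit switch) = MTBF/(MTBF+MTTR) = 5745/(5745+34.7) = 0.994

0.994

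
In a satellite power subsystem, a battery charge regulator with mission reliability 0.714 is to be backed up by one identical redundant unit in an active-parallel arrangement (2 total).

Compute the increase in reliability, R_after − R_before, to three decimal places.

R_before = 0.714
R_after = 1 − (1 − 0.714)^2 = 0.918
ΔR = 0.918 − 0.714 = 0.204

0.204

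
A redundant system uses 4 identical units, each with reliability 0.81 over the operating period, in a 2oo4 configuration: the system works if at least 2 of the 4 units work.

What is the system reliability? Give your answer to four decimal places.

R = Σ_{i=2}^{4} C(4,i) p^i (1−p)^{4−i} with p = 0.81
C(4,2)·0.81^2·0.19^2 = 0.142111
C(4,3)·0.81^3·0.19^1 = 0.403895
C(4,4)·0.81^4·0.19^0 = 0.430467
Sum = 0.9765

0.9765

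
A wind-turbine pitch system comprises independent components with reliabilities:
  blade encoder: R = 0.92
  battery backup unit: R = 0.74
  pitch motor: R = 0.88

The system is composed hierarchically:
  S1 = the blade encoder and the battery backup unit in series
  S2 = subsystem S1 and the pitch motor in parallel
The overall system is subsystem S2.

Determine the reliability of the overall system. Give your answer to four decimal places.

0.9617

Series (blade encoder and battery backup unit): 0.920000 × 0.740000 = 0.680800
Parallel ([0.680800] and pitch motor): 1 − (1 − 0.680800)(1 − 0.880000) = 0.9617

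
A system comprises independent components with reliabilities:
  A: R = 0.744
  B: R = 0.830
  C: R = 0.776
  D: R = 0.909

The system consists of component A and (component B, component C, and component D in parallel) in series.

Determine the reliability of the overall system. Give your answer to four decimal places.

0.7414

Parallel (B, C, and D): 1 − (1 − 0.830000)(1 − 0.776000)(1 − 0.909000) = 0.996535
Series (A and [0.996535]): 0.744000 × 0.996535 = 0.7414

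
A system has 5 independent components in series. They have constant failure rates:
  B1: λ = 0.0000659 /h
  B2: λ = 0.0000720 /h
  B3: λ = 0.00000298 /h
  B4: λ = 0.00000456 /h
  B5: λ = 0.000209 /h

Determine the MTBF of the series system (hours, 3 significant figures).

Series of exponential components: λ_sys = Σ λ_i
λ_sys = 0.0000659 + 0.0000720 + 0.00000298 + 0.00000456 + 0.000209 = 3.5444e-04 /h
MTBF = 1 / λ_sys = 2820 h

2820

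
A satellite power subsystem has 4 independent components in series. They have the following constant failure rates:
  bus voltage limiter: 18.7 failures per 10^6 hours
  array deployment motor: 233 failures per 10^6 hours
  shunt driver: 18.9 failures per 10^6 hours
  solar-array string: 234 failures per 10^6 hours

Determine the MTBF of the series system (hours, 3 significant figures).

1980

Series of exponential components: λ_sys = Σ λ_i
λ_sys = 0.0000187 + 0.000233 + 0.0000189 + 0.000234 = 5.0460e-04 /h
MTBF = 1 / λ_sys = 1980 h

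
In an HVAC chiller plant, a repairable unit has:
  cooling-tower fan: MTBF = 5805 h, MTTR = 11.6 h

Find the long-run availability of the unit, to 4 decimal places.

A(cooling-tower fan) = MTBF/(MTBF+MTTR) = 5805/(5805+11.6) = 0.9980

0.9980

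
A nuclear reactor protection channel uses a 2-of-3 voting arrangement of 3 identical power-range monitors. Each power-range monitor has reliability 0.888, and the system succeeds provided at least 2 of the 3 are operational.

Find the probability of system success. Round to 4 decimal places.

0.9652

R = Σ_{i=2}^{3} C(3,i) p^i (1−p)^{3−i} with p = 0.888
C(3,2)·0.888^2·0.112^1 = 0.264951
C(3,3)·0.888^3·0.112^0 = 0.700227
Sum = 0.9652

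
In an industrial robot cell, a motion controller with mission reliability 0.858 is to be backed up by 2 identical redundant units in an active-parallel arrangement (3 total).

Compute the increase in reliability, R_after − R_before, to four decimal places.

0.1391

R_before = 0.858
R_after = 1 − (1 − 0.858)^3 = 0.9971
ΔR = 0.9971 − 0.858 = 0.1391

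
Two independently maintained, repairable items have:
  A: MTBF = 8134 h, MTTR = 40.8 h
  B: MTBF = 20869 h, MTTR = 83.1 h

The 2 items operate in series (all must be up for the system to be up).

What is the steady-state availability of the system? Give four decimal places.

A(A) = MTBF/(MTBF+MTTR) = 8134/(8134+40.8) = 0.995009
A(B) = MTBF/(MTBF+MTTR) = 20869/(20869+83.1) = 0.996034
Series availability: 0.995009 × 0.996034 = 0.9911

0.9911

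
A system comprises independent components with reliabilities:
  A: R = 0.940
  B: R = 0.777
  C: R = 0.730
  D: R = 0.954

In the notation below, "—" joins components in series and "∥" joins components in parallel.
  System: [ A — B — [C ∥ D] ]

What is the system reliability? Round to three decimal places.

Parallel (C and D): 1 − (1 − 0.73000)(1 − 0.95400) = 0.98758
Series (A, B, and [0.98758]): 0.94000 × 0.77700 × 0.98758 = 0.721

0.721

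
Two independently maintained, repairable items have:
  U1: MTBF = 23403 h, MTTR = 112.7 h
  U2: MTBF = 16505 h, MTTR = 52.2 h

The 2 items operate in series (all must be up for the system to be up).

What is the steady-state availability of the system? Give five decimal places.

0.99207

A(U1) = MTBF/(MTBF+MTTR) = 23403/(23403+112.7) = 0.995207
A(U2) = MTBF/(MTBF+MTTR) = 16505/(16505+52.2) = 0.996847
Series availability: 0.995207 × 0.996847 = 0.99207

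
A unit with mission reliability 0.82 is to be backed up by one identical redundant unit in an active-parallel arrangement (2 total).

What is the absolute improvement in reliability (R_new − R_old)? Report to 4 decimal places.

R_before = 0.82
R_after = 1 − (1 − 0.82)^2 = 0.9676
ΔR = 0.9676 − 0.82 = 0.1476

0.1476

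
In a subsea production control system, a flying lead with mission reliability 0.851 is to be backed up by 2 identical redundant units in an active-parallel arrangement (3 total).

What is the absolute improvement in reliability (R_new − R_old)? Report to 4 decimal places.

0.1457

R_before = 0.851
R_after = 1 − (1 − 0.851)^3 = 0.9967
ΔR = 0.9967 − 0.851 = 0.1457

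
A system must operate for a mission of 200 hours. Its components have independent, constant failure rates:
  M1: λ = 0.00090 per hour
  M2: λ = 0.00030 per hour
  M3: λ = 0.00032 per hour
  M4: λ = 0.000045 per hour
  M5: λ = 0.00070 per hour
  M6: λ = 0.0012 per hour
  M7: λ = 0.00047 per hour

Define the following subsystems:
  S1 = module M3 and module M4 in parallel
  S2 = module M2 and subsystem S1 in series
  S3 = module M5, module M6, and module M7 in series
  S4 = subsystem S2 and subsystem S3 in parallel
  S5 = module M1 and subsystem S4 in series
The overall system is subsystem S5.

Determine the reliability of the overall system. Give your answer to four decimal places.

R(M1) = exp(−0.00090 × 200) = 0.835270
R(M2) = exp(−0.00030 × 200) = 0.941765
R(M3) = exp(−0.00032 × 200) = 0.938005
R(M4) = exp(−0.000045 × 200) = 0.991040
R(M5) = exp(−0.00070 × 200) = 0.869358
R(M6) = exp(−0.0012 × 200) = 0.786628
R(M7) = exp(−0.00047 × 200) = 0.910283
Parallel (M3 and M4): 1 − (1 − 0.938005)(1 − 0.991040) = 0.999445
Series (M2 and [0.999445]): 0.941765 × 0.999445 = 0.941242
Series (M5, M6, and M7): 0.869358 × 0.786628 × 0.910283 = 0.622507
Parallel ([0.941242] and [0.622507]): 1 − (1 − 0.941242)(1 − 0.622507) = 0.977819
Series (M1 and [0.977819]): 0.835270 × 0.977819 = 0.8167

0.8167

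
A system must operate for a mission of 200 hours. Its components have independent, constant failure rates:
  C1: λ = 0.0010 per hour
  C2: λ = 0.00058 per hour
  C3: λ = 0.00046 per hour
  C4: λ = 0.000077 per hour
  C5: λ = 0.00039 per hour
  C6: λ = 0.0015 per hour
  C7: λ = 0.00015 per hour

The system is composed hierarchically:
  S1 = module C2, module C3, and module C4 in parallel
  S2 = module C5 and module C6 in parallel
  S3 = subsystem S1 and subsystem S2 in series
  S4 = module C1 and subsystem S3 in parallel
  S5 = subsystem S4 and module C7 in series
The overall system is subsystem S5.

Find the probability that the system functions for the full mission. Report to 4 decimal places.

R(C1) = exp(−0.0010 × 200) = 0.818731
R(C2) = exp(−0.00058 × 200) = 0.890475
R(C3) = exp(−0.00046 × 200) = 0.912105
R(C4) = exp(−0.000077 × 200) = 0.984718
R(C5) = exp(−0.00039 × 200) = 0.924964
R(C6) = exp(−0.0015 × 200) = 0.740818
R(C7) = exp(−0.00015 × 200) = 0.970446
Parallel (C2, C3, and C4): 1 − (1 − 0.890475)(1 − 0.912105)(1 − 0.984718) = 0.999853
Parallel (C5 and C6): 1 − (1 − 0.924964)(1 − 0.740818) = 0.980552
Series ([0.999853] and [0.980552]): 0.999853 × 0.980552 = 0.980408
Parallel (C1 and [0.980408]): 1 − (1 − 0.818731)(1 − 0.980408) = 0.996449
Series ([0.996449] and C7): 0.996449 × 0.970446 = 0.9670

0.9670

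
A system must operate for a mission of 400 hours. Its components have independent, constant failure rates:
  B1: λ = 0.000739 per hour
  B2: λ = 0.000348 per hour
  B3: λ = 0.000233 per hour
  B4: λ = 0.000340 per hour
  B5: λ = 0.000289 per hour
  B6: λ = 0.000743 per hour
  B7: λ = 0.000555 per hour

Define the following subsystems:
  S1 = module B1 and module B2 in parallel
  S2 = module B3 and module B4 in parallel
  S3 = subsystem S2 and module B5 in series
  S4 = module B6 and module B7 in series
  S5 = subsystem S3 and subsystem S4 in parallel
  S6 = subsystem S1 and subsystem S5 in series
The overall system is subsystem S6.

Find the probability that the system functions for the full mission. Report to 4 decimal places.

R(B1) = exp(−0.000739 × 400) = 0.744085
R(B2) = exp(−0.000348 × 400) = 0.870054
R(B3) = exp(−0.000233 × 400) = 0.911011
R(B4) = exp(−0.000340 × 400) = 0.872843
R(B5) = exp(−0.000289 × 400) = 0.890831
R(B6) = exp(−0.000743 × 400) = 0.742895
R(B7) = exp(−0.000555 × 400) = 0.800915
Parallel (B1 and B2): 1 − (1 − 0.744085)(1 − 0.870054) = 0.966745
Parallel (B3 and B4): 1 − (1 − 0.911011)(1 − 0.872843) = 0.988684
Series ([0.988684] and B5): 0.988684 × 0.890831 = 0.880750
Series (B6 and B7): 0.742895 × 0.800915 = 0.594996
Parallel ([0.880750] and [0.594996]): 1 − (1 − 0.880750)(1 − 0.594996) = 0.951703
Series ([0.966745] and [0.951703]): 0.966745 × 0.951703 = 0.9201

0.9201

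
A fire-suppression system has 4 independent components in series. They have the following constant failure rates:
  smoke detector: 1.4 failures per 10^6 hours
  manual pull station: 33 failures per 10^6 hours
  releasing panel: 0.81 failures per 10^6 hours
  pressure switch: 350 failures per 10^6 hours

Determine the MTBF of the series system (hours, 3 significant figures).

2600

Series of exponential components: λ_sys = Σ λ_i
λ_sys = 0.0000014 + 0.000033 + 0.00000081 + 0.00035 = 3.8521e-04 /h
MTBF = 1 / λ_sys = 2600 h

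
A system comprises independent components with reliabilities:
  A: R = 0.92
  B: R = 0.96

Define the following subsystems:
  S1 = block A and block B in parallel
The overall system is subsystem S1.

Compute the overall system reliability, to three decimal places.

0.997

Parallel (A and B): 1 − (1 − 0.92000)(1 − 0.96000) = 0.997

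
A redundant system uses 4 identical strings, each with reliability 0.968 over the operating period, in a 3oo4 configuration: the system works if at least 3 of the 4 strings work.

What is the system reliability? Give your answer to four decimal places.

R = Σ_{i=3}^{4} C(4,i) p^i (1−p)^{4−i} with p = 0.968
C(4,3)·0.968^3·0.032^1 = 0.116101
C(4,4)·0.968^4·0.032^0 = 0.878014
Sum = 0.9941

0.9941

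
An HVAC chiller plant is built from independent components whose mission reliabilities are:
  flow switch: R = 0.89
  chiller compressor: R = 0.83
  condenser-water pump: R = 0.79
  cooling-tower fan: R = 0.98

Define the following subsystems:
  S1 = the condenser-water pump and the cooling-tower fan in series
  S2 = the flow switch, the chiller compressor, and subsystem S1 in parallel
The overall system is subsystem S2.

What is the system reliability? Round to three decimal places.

0.996

Series (condenser-water pump and cooling-tower fan): 0.79000 × 0.98000 = 0.77420
Parallel (flow switch, chiller compressor, and [0.77420]): 1 − (1 − 0.89000)(1 − 0.83000)(1 − 0.77420) = 0.996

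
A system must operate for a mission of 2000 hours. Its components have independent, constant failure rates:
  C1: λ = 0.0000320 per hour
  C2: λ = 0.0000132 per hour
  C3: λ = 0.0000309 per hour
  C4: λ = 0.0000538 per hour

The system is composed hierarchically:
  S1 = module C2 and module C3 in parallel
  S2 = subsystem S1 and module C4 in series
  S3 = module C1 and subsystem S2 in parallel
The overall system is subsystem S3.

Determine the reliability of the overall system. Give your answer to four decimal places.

R(C1) = exp(−0.0000320 × 2000) = 0.938005
R(C2) = exp(−0.0000132 × 2000) = 0.973945
R(C3) = exp(−0.0000309 × 2000) = 0.940071
R(C4) = exp(−0.0000538 × 2000) = 0.897987
Parallel (C2 and C3): 1 − (1 − 0.973945)(1 − 0.940071) = 0.998439
Series ([0.998439] and C4): 0.998439 × 0.897987 = 0.896585
Parallel (C1 and [0.896585]): 1 − (1 − 0.938005)(1 − 0.896585) = 0.9936

0.9936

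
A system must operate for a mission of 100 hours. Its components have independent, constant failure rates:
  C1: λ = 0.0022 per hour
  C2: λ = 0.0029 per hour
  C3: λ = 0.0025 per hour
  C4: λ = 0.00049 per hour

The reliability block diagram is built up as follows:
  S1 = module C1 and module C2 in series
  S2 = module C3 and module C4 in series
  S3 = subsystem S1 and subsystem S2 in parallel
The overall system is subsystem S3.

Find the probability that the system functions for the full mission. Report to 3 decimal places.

R(C1) = exp(−0.0022 × 100) = 0.80252
R(C2) = exp(−0.0029 × 100) = 0.74826
R(C3) = exp(−0.0025 × 100) = 0.77880
R(C4) = exp(−0.00049 × 100) = 0.95218
Series (C1 and C2): 0.80252 × 0.74826 = 0.60049
Series (C3 and C4): 0.77880 × 0.95218 = 0.74156
Parallel ([0.60049] and [0.74156]): 1 − (1 − 0.60049)(1 − 0.74156) = 0.897

0.897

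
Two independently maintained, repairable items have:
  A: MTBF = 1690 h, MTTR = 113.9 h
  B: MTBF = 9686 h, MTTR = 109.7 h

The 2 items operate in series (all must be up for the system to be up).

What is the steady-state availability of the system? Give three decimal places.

0.926

A(A) = MTBF/(MTBF+MTTR) = 1690/(1690+113.9) = 0.936859
A(B) = MTBF/(MTBF+MTTR) = 9686/(9686+109.7) = 0.988801
Series availability: 0.936859 × 0.988801 = 0.926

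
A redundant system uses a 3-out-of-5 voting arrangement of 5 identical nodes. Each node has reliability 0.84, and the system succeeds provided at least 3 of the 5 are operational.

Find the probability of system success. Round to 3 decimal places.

R = Σ_{i=3}^{5} C(5,i) p^i (1−p)^{5−i} with p = 0.84
C(5,3)·0.84^3·0.16^2 = 0.15173
C(5,4)·0.84^4·0.16^1 = 0.39830
C(5,5)·0.84^5·0.16^0 = 0.41821
Sum = 0.968

0.968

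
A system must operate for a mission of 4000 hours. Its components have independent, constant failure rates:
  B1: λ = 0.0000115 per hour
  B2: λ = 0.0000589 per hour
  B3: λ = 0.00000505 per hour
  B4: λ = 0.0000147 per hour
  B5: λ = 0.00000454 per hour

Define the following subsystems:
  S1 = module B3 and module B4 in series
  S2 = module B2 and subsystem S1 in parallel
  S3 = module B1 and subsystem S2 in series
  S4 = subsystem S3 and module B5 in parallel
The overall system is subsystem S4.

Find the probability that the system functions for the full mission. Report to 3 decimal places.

R(B1) = exp(−0.0000115 × 4000) = 0.95504
R(B2) = exp(−0.0000589 × 4000) = 0.79010
R(B3) = exp(−0.00000505 × 4000) = 0.98000
R(B4) = exp(−0.0000147 × 4000) = 0.94290
R(B5) = exp(−0.00000454 × 4000) = 0.98200
Series (B3 and B4): 0.98000 × 0.94290 = 0.92404
Parallel (B2 and [0.92404]): 1 − (1 − 0.79010)(1 − 0.92404) = 0.98406
Series (B1 and [0.98406]): 0.95504 × 0.98406 = 0.93982
Parallel ([0.93982] and B5): 1 − (1 − 0.93982)(1 − 0.98200) = 0.999

0.999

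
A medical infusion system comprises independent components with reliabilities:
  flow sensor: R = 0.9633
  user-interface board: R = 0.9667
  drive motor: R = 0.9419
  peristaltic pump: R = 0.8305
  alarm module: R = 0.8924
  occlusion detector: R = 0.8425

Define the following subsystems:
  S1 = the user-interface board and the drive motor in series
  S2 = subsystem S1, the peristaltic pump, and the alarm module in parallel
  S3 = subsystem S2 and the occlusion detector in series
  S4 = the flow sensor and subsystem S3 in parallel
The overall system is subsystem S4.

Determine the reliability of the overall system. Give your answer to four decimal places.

Series (user-interface board and drive motor): 0.966700 × 0.941900 = 0.910535
Parallel ([0.910535], peristaltic pump, and alarm module): 1 − (1 − 0.910535)(1 − 0.830500)(1 − 0.892400) = 0.998368
Series ([0.998368] and occlusion detector): 0.998368 × 0.842500 = 0.841125
Parallel (flow sensor and [0.841125]): 1 − (1 − 0.963300)(1 − 0.841125) = 0.9942

0.9942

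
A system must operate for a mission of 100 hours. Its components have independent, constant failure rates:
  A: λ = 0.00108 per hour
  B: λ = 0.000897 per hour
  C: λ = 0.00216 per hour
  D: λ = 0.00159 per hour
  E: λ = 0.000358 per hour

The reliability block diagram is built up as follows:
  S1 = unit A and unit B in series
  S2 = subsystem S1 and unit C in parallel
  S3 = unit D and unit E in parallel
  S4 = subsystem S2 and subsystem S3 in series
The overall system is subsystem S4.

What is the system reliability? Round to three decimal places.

0.960

R(A) = exp(−0.00108 × 100) = 0.89763
R(B) = exp(−0.000897 × 100) = 0.91421
R(C) = exp(−0.00216 × 100) = 0.80574
R(D) = exp(−0.00159 × 100) = 0.85300
R(E) = exp(−0.000358 × 100) = 0.96483
Series (A and B): 0.89763 × 0.91421 = 0.82062
Parallel ([0.82062] and C): 1 − (1 − 0.82062)(1 − 0.80574) = 0.96515
Parallel (D and E): 1 − (1 − 0.85300)(1 − 0.96483) = 0.99483
Series ([0.96515] and [0.99483]): 0.96515 × 0.99483 = 0.960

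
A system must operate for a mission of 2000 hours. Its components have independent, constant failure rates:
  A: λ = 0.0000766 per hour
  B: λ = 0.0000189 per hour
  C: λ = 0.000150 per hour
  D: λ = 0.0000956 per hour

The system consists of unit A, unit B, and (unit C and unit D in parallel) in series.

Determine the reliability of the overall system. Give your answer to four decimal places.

R(A) = exp(−0.0000766 × 2000) = 0.857958
R(B) = exp(−0.0000189 × 2000) = 0.962906
R(C) = exp(−0.000150 × 2000) = 0.740818
R(D) = exp(−0.0000956 × 2000) = 0.825967
Parallel (C and D): 1 − (1 − 0.740818)(1 − 0.825967) = 0.954894
Series (A, B, and [0.954894]): 0.857958 × 0.962906 × 0.954894 = 0.7889

0.7889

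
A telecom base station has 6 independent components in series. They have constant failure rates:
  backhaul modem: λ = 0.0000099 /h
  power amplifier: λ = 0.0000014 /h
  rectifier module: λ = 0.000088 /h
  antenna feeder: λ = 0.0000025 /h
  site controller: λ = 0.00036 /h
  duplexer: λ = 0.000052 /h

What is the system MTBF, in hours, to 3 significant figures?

Series of exponential components: λ_sys = Σ λ_i
λ_sys = 0.0000099 + 0.0000014 + 0.000088 + 0.0000025 + 0.00036 + 0.000052 = 5.1380e-04 /h
MTBF = 1 / λ_sys = 1950 h

1950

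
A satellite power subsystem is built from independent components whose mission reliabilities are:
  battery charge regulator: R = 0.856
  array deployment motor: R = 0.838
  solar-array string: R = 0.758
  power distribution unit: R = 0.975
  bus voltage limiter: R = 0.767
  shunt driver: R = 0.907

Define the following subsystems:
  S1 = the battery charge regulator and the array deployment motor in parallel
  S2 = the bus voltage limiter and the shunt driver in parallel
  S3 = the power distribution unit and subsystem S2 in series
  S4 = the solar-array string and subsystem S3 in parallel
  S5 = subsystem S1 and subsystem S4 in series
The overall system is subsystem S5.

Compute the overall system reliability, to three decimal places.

Parallel (battery charge regulator and array deployment motor): 1 − (1 − 0.85600)(1 − 0.83800) = 0.97667
Parallel (bus voltage limiter and shunt driver): 1 − (1 − 0.76700)(1 − 0.90700) = 0.97833
Series (power distribution unit and [0.97833]): 0.97500 × 0.97833 = 0.95387
Parallel (solar-array string and [0.95387]): 1 − (1 − 0.75800)(1 − 0.95387) = 0.98884
Series ([0.97667] and [0.98884]): 0.97667 × 0.98884 = 0.966

0.966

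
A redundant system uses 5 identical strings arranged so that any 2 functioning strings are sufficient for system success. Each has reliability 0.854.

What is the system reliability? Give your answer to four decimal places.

R = Σ_{i=2}^{5} C(5,i) p^i (1−p)^{5−i} with p = 0.854
C(5,2)·0.854^2·0.146^3 = 0.022697
C(5,3)·0.854^3·0.146^2 = 0.132764
C(5,4)·0.854^4·0.146^1 = 0.388288
C(5,5)·0.854^5·0.146^0 = 0.454244
Sum = 0.9980

0.9980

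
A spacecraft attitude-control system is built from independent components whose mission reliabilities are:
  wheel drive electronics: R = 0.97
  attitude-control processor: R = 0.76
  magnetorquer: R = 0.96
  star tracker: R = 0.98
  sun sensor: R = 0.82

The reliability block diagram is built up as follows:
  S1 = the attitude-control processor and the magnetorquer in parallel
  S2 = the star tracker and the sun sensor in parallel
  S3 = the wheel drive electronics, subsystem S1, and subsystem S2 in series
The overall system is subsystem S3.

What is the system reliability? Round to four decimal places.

0.9572

Parallel (attitude-control processor and magnetorquer): 1 − (1 − 0.760000)(1 − 0.960000) = 0.990400
Parallel (star tracker and sun sensor): 1 − (1 − 0.980000)(1 − 0.820000) = 0.996400
Series (wheel drive electronics, [0.990400], and [0.996400]): 0.970000 × 0.990400 × 0.996400 = 0.9572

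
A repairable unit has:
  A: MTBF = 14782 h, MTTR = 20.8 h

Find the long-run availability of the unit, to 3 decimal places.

A(A) = MTBF/(MTBF+MTTR) = 14782/(14782+20.8) = 0.999

0.999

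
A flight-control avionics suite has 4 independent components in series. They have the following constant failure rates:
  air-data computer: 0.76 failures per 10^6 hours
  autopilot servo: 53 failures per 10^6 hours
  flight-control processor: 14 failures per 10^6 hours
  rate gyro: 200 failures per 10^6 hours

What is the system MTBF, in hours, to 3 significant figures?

Series of exponential components: λ_sys = Σ λ_i
λ_sys = 0.00000076 + 0.000053 + 0.000014 + 0.00020 = 2.6776e-04 /h
MTBF = 1 / λ_sys = 3730 h

3730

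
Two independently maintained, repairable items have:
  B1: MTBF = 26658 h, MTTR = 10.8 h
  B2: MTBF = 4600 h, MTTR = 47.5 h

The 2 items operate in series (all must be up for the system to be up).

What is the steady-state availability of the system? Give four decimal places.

A(B1) = MTBF/(MTBF+MTTR) = 26658/(26658+10.8) = 0.999595
A(B2) = MTBF/(MTBF+MTTR) = 4600/(4600+47.5) = 0.989779
Series availability: 0.999595 × 0.989779 = 0.9894

0.9894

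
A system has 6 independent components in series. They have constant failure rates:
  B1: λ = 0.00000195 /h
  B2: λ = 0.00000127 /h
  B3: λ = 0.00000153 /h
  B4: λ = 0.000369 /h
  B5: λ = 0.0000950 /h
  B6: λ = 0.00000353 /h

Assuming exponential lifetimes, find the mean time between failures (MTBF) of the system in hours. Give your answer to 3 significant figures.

Series of exponential components: λ_sys = Σ λ_i
λ_sys = 0.00000195 + 0.00000127 + 0.00000153 + 0.000369 + 0.0000950 + 0.00000353 = 4.7228e-04 /h
MTBF = 1 / λ_sys = 2120 h

2120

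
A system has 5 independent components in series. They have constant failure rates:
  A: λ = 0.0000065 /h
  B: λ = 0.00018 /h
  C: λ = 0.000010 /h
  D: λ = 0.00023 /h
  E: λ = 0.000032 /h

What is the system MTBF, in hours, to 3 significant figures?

2180

Series of exponential components: λ_sys = Σ λ_i
λ_sys = 0.0000065 + 0.00018 + 0.000010 + 0.00023 + 0.000032 = 4.5850e-04 /h
MTBF = 1 / λ_sys = 2180 h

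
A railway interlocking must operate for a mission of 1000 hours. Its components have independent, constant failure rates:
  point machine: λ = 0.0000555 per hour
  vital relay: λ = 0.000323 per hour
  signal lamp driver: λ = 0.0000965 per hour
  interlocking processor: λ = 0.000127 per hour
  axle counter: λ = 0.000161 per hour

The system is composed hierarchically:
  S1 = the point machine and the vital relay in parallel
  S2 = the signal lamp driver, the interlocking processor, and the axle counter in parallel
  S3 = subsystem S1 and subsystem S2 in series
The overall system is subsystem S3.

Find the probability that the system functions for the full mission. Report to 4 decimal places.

0.9835

R(point machine) = exp(−0.0000555 × 1000) = 0.946012
R(vital relay) = exp(−0.000323 × 1000) = 0.723974
R(signal lamp driver) = exp(−0.0000965 × 1000) = 0.908010
R(interlocking processor) = exp(−0.000127 × 1000) = 0.880734
R(axle counter) = exp(−0.000161 × 1000) = 0.851292
Parallel (point machine and vital relay): 1 − (1 − 0.946012)(1 − 0.723974) = 0.985098
Parallel (signal lamp driver, interlocking processor, and axle counter): 1 − (1 − 0.908010)(1 − 0.880734)(1 − 0.851292) = 0.998368
Series ([0.985098] and [0.998368]): 0.985098 × 0.998368 = 0.9835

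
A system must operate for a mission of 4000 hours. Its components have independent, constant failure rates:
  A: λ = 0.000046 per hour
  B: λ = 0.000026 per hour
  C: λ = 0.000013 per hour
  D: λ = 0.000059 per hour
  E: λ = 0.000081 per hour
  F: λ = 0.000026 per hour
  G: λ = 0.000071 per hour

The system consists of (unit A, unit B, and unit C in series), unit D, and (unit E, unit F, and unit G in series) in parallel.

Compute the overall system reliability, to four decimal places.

R(A) = exp(−0.000046 × 4000) = 0.831936
R(B) = exp(−0.000026 × 4000) = 0.901225
R(C) = exp(−0.000013 × 4000) = 0.949329
R(D) = exp(−0.000059 × 4000) = 0.789781
R(E) = exp(−0.000081 × 4000) = 0.723250
R(F) = exp(−0.000026 × 4000) = 0.901225
R(G) = exp(−0.000071 × 4000) = 0.752767
Series (A, B, and C): 0.831936 × 0.901225 × 0.949329 = 0.711770
Series (E, F, and G): 0.723250 × 0.901225 × 0.752767 = 0.490662
Parallel ([0.711770], D, and [0.490662]): 1 − (1 − 0.711770)(1 − 0.789781)(1 − 0.490662) = 0.9691

0.9691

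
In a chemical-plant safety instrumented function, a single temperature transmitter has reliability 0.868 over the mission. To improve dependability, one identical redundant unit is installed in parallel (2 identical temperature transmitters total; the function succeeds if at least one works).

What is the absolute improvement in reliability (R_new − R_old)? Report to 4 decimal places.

0.1146

R_before = 0.868
R_after = 1 − (1 − 0.868)^2 = 0.9826
ΔR = 0.9826 − 0.868 = 0.1146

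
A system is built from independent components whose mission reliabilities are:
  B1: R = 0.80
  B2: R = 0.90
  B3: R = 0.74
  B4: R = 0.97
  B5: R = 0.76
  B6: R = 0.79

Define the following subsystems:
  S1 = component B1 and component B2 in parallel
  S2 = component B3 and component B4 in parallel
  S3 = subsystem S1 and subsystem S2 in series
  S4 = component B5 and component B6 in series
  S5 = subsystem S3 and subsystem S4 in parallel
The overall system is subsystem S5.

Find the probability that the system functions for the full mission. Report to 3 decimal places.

Parallel (B1 and B2): 1 − (1 − 0.80000)(1 − 0.90000) = 0.98000
Parallel (B3 and B4): 1 − (1 − 0.74000)(1 − 0.97000) = 0.99220
Series ([0.98000] and [0.99220]): 0.98000 × 0.99220 = 0.97236
Series (B5 and B6): 0.76000 × 0.79000 = 0.60040
Parallel ([0.97236] and [0.60040]): 1 − (1 − 0.97236)(1 − 0.60040) = 0.989

0.989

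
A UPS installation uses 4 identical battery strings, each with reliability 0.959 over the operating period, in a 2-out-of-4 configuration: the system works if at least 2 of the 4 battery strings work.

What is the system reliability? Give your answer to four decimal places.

R = Σ_{i=2}^{4} C(4,i) p^i (1−p)^{4−i} with p = 0.959
C(4,2)·0.959^2·0.041^2 = 0.009276
C(4,3)·0.959^3·0.041^1 = 0.144644
C(4,4)·0.959^4·0.041^0 = 0.845813
Sum = 0.9997

0.9997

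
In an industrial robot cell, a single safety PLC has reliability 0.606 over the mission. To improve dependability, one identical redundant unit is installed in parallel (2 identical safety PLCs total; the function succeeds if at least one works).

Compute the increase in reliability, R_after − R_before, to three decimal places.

R_before = 0.606
R_after = 1 − (1 − 0.606)^2 = 0.845
ΔR = 0.845 − 0.606 = 0.239

0.239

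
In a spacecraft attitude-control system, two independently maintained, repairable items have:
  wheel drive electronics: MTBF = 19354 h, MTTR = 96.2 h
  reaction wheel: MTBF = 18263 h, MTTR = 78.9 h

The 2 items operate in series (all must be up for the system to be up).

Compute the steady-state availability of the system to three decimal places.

A(wheel drive electronics) = MTBF/(MTBF+MTTR) = 19354/(19354+96.2) = 0.995054
A(reaction wheel) = MTBF/(MTBF+MTTR) = 18263/(18263+78.9) = 0.995698
Series availability: 0.995054 × 0.995698 = 0.991

0.991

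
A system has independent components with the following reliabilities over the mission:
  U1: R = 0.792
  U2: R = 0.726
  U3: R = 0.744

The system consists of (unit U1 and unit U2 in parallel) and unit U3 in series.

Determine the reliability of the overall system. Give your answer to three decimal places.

0.702

Parallel (U1 and U2): 1 − (1 − 0.79200)(1 − 0.72600) = 0.94301
Series ([0.94301] and U3): 0.94301 × 0.74400 = 0.702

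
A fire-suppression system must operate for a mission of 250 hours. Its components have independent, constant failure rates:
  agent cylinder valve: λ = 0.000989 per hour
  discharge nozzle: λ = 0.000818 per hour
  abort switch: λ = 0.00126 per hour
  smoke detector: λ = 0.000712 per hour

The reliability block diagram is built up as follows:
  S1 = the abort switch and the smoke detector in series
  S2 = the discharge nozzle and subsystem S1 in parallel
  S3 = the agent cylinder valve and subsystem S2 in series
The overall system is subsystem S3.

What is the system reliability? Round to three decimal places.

R(agent cylinder valve) = exp(−0.000989 × 250) = 0.78095
R(discharge nozzle) = exp(−0.000818 × 250) = 0.81505
R(abort switch) = exp(−0.00126 × 250) = 0.72979
R(smoke detector) = exp(−0.000712 × 250) = 0.83694
Series (abort switch and smoke detector): 0.72979 × 0.83694 = 0.61079
Parallel (discharge nozzle and [0.61079]): 1 − (1 − 0.81505)(1 − 0.61079) = 0.92802
Series (agent cylinder valve and [0.92802]): 0.78095 × 0.92802 = 0.725

0.725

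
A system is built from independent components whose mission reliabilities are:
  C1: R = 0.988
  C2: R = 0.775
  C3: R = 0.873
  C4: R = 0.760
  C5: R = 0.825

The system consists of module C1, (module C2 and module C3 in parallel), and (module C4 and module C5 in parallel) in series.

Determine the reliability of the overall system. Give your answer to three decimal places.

0.919

Parallel (C2 and C3): 1 − (1 − 0.77500)(1 − 0.87300) = 0.97143
Parallel (C4 and C5): 1 − (1 − 0.76000)(1 − 0.82500) = 0.95800
Series (C1, [0.97143], and [0.95800]): 0.98800 × 0.97143 × 0.95800 = 0.919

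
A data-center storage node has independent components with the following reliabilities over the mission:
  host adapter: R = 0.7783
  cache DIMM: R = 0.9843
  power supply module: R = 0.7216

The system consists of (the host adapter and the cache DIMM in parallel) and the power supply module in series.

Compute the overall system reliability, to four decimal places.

0.7191

Parallel (host adapter and cache DIMM): 1 − (1 − 0.778300)(1 − 0.984300) = 0.996519
Series ([0.996519] and power supply module): 0.996519 × 0.721600 = 0.7191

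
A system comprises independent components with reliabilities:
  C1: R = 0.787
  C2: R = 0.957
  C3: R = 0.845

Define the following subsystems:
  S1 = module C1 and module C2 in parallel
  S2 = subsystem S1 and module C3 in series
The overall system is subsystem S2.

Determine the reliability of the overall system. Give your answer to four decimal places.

Parallel (C1 and C2): 1 − (1 − 0.787000)(1 − 0.957000) = 0.990841
Series ([0.990841] and C3): 0.990841 × 0.845000 = 0.8373

0.8373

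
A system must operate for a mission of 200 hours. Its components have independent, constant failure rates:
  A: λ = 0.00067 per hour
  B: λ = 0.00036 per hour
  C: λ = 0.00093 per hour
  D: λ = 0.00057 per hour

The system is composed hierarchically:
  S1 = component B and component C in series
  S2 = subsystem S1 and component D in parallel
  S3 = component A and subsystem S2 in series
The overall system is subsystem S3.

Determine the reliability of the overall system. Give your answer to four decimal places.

R(A) = exp(−0.00067 × 200) = 0.874590
R(B) = exp(−0.00036 × 200) = 0.930531
R(C) = exp(−0.00093 × 200) = 0.830274
R(D) = exp(−0.00057 × 200) = 0.892258
Series (B and C): 0.930531 × 0.830274 = 0.772596
Parallel ([0.772596] and D): 1 − (1 − 0.772596)(1 − 0.892258) = 0.975499
Series (A and [0.975499]): 0.874590 × 0.975499 = 0.8532

0.8532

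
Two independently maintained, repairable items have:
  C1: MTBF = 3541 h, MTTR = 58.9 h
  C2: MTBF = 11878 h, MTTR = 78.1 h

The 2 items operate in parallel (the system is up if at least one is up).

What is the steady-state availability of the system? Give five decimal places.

A(C1) = MTBF/(MTBF+MTTR) = 3541/(3541+58.9) = 0.983638
A(C2) = MTBF/(MTBF+MTTR) = 11878/(11878+78.1) = 0.993468
Parallel availability: 1 − (1 − 0.983638)(1 − 0.993468) = 0.99989

0.99989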